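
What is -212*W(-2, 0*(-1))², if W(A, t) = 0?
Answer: 0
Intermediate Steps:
-212*W(-2, 0*(-1))² = -212*0² = -212*0 = 0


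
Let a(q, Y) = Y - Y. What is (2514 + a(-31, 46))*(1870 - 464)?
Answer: 3534684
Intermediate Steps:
a(q, Y) = 0
(2514 + a(-31, 46))*(1870 - 464) = (2514 + 0)*(1870 - 464) = 2514*1406 = 3534684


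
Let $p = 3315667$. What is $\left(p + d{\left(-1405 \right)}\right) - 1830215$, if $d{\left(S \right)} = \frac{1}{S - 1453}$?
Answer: $\frac{4245421815}{2858} \approx 1.4855 \cdot 10^{6}$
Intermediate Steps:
$d{\left(S \right)} = \frac{1}{-1453 + S}$
$\left(p + d{\left(-1405 \right)}\right) - 1830215 = \left(3315667 + \frac{1}{-1453 - 1405}\right) - 1830215 = \left(3315667 + \frac{1}{-2858}\right) - 1830215 = \left(3315667 - \frac{1}{2858}\right) - 1830215 = \frac{9476176285}{2858} - 1830215 = \frac{4245421815}{2858}$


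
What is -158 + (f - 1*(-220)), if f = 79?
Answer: 141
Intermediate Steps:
-158 + (f - 1*(-220)) = -158 + (79 - 1*(-220)) = -158 + (79 + 220) = -158 + 299 = 141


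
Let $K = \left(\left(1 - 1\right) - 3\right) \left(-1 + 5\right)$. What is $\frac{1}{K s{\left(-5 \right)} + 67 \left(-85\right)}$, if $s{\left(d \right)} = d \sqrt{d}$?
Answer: $- \frac{1139}{6490205} - \frac{12 i \sqrt{5}}{6490205} \approx -0.0001755 - 4.1344 \cdot 10^{-6} i$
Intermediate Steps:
$s{\left(d \right)} = d^{\frac{3}{2}}$
$K = -12$ ($K = \left(0 - 3\right) 4 = \left(-3\right) 4 = -12$)
$\frac{1}{K s{\left(-5 \right)} + 67 \left(-85\right)} = \frac{1}{- 12 \left(-5\right)^{\frac{3}{2}} + 67 \left(-85\right)} = \frac{1}{- 12 \left(- 5 i \sqrt{5}\right) - 5695} = \frac{1}{60 i \sqrt{5} - 5695} = \frac{1}{-5695 + 60 i \sqrt{5}}$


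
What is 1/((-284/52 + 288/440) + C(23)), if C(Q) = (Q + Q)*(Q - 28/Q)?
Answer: 715/712993 ≈ 0.0010028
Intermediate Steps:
C(Q) = 2*Q*(Q - 28/Q) (C(Q) = (2*Q)*(Q - 28/Q) = 2*Q*(Q - 28/Q))
1/((-284/52 + 288/440) + C(23)) = 1/((-284/52 + 288/440) + (-56 + 2*23²)) = 1/((-284*1/52 + 288*(1/440)) + (-56 + 2*529)) = 1/((-71/13 + 36/55) + (-56 + 1058)) = 1/(-3437/715 + 1002) = 1/(712993/715) = 715/712993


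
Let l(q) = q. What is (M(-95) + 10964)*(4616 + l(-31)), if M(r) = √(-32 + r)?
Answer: 50269940 + 4585*I*√127 ≈ 5.027e+7 + 51670.0*I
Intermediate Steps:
(M(-95) + 10964)*(4616 + l(-31)) = (√(-32 - 95) + 10964)*(4616 - 31) = (√(-127) + 10964)*4585 = (I*√127 + 10964)*4585 = (10964 + I*√127)*4585 = 50269940 + 4585*I*√127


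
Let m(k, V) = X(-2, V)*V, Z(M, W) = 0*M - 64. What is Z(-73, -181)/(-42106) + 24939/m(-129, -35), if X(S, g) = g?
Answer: 525079967/25789925 ≈ 20.360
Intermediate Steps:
Z(M, W) = -64 (Z(M, W) = 0 - 64 = -64)
m(k, V) = V² (m(k, V) = V*V = V²)
Z(-73, -181)/(-42106) + 24939/m(-129, -35) = -64/(-42106) + 24939/((-35)²) = -64*(-1/42106) + 24939/1225 = 32/21053 + 24939*(1/1225) = 32/21053 + 24939/1225 = 525079967/25789925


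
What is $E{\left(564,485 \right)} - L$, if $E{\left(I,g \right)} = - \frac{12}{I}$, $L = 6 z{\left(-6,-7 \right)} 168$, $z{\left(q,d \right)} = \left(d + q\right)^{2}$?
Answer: $- \frac{8006545}{47} \approx -1.7035 \cdot 10^{5}$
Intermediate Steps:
$L = 170352$ ($L = 6 \left(-7 - 6\right)^{2} \cdot 168 = 6 \left(-13\right)^{2} \cdot 168 = 6 \cdot 169 \cdot 168 = 1014 \cdot 168 = 170352$)
$E{\left(564,485 \right)} - L = - \frac{12}{564} - 170352 = \left(-12\right) \frac{1}{564} - 170352 = - \frac{1}{47} - 170352 = - \frac{8006545}{47}$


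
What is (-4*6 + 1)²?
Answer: 529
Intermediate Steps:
(-4*6 + 1)² = (-24 + 1)² = (-23)² = 529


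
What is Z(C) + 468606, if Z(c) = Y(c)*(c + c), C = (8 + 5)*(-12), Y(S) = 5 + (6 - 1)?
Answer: 465486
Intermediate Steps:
Y(S) = 10 (Y(S) = 5 + 5 = 10)
C = -156 (C = 13*(-12) = -156)
Z(c) = 20*c (Z(c) = 10*(c + c) = 10*(2*c) = 20*c)
Z(C) + 468606 = 20*(-156) + 468606 = -3120 + 468606 = 465486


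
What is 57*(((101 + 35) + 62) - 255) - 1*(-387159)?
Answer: 383910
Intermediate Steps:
57*(((101 + 35) + 62) - 255) - 1*(-387159) = 57*((136 + 62) - 255) + 387159 = 57*(198 - 255) + 387159 = 57*(-57) + 387159 = -3249 + 387159 = 383910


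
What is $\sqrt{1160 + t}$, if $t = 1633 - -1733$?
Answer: $\sqrt{4526} \approx 67.276$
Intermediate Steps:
$t = 3366$ ($t = 1633 + 1733 = 3366$)
$\sqrt{1160 + t} = \sqrt{1160 + 3366} = \sqrt{4526}$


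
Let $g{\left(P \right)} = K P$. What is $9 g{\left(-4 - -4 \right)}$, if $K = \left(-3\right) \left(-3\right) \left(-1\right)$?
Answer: $0$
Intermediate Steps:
$K = -9$ ($K = 9 \left(-1\right) = -9$)
$g{\left(P \right)} = - 9 P$
$9 g{\left(-4 - -4 \right)} = 9 \left(- 9 \left(-4 - -4\right)\right) = 9 \left(- 9 \left(-4 + 4\right)\right) = 9 \left(\left(-9\right) 0\right) = 9 \cdot 0 = 0$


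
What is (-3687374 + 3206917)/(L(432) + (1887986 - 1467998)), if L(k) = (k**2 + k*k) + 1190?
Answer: -480457/794426 ≈ -0.60478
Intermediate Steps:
L(k) = 1190 + 2*k**2 (L(k) = (k**2 + k**2) + 1190 = 2*k**2 + 1190 = 1190 + 2*k**2)
(-3687374 + 3206917)/(L(432) + (1887986 - 1467998)) = (-3687374 + 3206917)/((1190 + 2*432**2) + (1887986 - 1467998)) = -480457/((1190 + 2*186624) + 419988) = -480457/((1190 + 373248) + 419988) = -480457/(374438 + 419988) = -480457/794426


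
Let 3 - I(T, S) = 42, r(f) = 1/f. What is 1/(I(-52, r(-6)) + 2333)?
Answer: 1/2294 ≈ 0.00043592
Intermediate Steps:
I(T, S) = -39 (I(T, S) = 3 - 1*42 = 3 - 42 = -39)
1/(I(-52, r(-6)) + 2333) = 1/(-39 + 2333) = 1/2294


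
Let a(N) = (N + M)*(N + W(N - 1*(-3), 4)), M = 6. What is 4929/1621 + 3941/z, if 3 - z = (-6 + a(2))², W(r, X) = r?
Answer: 5919352/4047637 ≈ 1.4624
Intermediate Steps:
a(N) = (3 + 2*N)*(6 + N) (a(N) = (N + 6)*(N + (N - 1*(-3))) = (6 + N)*(N + (N + 3)) = (6 + N)*(N + (3 + N)) = (6 + N)*(3 + 2*N) = (3 + 2*N)*(6 + N))
z = -2497 (z = 3 - (-6 + (18 + 2*2² + 15*2))² = 3 - (-6 + (18 + 2*4 + 30))² = 3 - (-6 + (18 + 8 + 30))² = 3 - (-6 + 56)² = 3 - 1*50² = 3 - 1*2500 = 3 - 2500 = -2497)
4929/1621 + 3941/z = 4929/1621 + 3941/(-2497) = 4929*(1/1621) + 3941*(-1/2497) = 4929/1621 - 3941/2497 = 5919352/4047637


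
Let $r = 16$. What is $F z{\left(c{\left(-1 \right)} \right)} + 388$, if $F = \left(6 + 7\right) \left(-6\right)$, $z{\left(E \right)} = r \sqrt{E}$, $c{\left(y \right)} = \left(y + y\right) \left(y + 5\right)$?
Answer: $388 - 2496 i \sqrt{2} \approx 388.0 - 3529.9 i$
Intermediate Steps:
$c{\left(y \right)} = 2 y \left(5 + y\right)$
$z{\left(E \right)} = 16 \sqrt{E}$
$F = -78$ ($F = 13 \left(-6\right) = -78$)
$F z{\left(c{\left(-1 \right)} \right)} + 388 = - 78 \cdot 16 \sqrt{2 \left(-1\right) \left(5 - 1\right)} + 388 = - 78 \cdot 16 \sqrt{2 \left(-1\right) 4} + 388 = - 78 \cdot 16 \sqrt{-8} + 388 = - 78 \cdot 16 \cdot 2 i \sqrt{2} + 388 = - 78 \cdot 32 i \sqrt{2} + 388 = - 2496 i \sqrt{2} + 388 = 388 - 2496 i \sqrt{2}$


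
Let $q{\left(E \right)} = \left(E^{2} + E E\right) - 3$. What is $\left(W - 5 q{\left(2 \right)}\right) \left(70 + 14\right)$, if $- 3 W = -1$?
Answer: $-2072$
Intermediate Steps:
$q{\left(E \right)} = -3 + 2 E^{2}$ ($q{\left(E \right)} = \left(E^{2} + E^{2}\right) - 3 = 2 E^{2} - 3 = -3 + 2 E^{2}$)
$W = \frac{1}{3}$ ($W = \left(- \frac{1}{3}\right) \left(-1\right) = \frac{1}{3} \approx 0.33333$)
$\left(W - 5 q{\left(2 \right)}\right) \left(70 + 14\right) = \left(\frac{1}{3} - 5 \left(-3 + 2 \cdot 2^{2}\right)\right) \left(70 + 14\right) = \left(\frac{1}{3} - 5 \left(-3 + 2 \cdot 4\right)\right) 84 = \left(\frac{1}{3} - 5 \left(-3 + 8\right)\right) 84 = \left(\frac{1}{3} - 25\right) 84 = \left(- \frac{74}{3}\right) 84 = -2072$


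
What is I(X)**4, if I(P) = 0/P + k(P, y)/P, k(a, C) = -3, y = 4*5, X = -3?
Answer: 1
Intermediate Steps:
y = 20
I(P) = -3/P (I(P) = 0/P - 3/P = 0 - 3/P = -3/P)
I(X)**4 = (-3/(-3))**4 = (-3*(-1/3))**4 = 1**4 = 1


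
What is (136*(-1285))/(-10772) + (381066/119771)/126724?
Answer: 331560869261749/20436988764686 ≈ 16.224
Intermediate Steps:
(136*(-1285))/(-10772) + (381066/119771)/126724 = -174760*(-1/10772) + (381066*(1/119771))*(1/126724) = 43690/2693 + (381066/119771)*(1/126724) = 43690/2693 + 190533/7588930102 = 331560869261749/20436988764686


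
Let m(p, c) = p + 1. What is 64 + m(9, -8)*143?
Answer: 1494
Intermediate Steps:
m(p, c) = 1 + p
64 + m(9, -8)*143 = 64 + (1 + 9)*143 = 64 + 10*143 = 64 + 1430 = 1494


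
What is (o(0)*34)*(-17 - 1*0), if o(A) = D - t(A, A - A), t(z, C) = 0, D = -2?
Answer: 1156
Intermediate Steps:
o(A) = -2 (o(A) = -2 - 1*0 = -2 + 0 = -2)
(o(0)*34)*(-17 - 1*0) = (-2*34)*(-17 - 1*0) = -68*(-17 + 0) = -68*(-17) = 1156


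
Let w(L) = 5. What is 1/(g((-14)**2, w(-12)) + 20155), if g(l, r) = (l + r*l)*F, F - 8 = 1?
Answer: 1/30739 ≈ 3.2532e-5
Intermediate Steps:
F = 9 (F = 8 + 1 = 9)
g(l, r) = 9*l + 9*l*r (g(l, r) = (l + r*l)*9 = (l + l*r)*9 = 9*l + 9*l*r)
1/(g((-14)**2, w(-12)) + 20155) = 1/(9*(-14)**2*(1 + 5) + 20155) = 1/(9*196*6 + 20155) = 1/(10584 + 20155) = 1/30739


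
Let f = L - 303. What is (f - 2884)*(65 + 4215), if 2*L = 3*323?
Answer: -11566700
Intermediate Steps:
L = 969/2 (L = (3*323)/2 = (½)*969 = 969/2 ≈ 484.50)
f = 363/2 (f = 969/2 - 303 = 363/2 ≈ 181.50)
(f - 2884)*(65 + 4215) = (363/2 - 2884)*(65 + 4215) = -5405/2*4280 = -11566700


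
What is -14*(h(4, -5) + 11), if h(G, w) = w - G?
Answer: -28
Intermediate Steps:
-14*(h(4, -5) + 11) = -14*((-5 - 1*4) + 11) = -14*((-5 - 4) + 11) = -14*(-9 + 11) = -14*2 = -28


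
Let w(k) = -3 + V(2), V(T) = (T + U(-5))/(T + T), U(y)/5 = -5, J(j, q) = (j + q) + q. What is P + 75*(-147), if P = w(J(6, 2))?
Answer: -44135/4 ≈ -11034.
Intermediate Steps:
J(j, q) = j + 2*q
U(y) = -25 (U(y) = 5*(-5) = -25)
V(T) = (-25 + T)/(2*T) (V(T) = (T - 25)/(T + T) = (-25 + T)/((2*T)) = (-25 + T)*(1/(2*T)) = (-25 + T)/(2*T))
w(k) = -35/4 (w(k) = -3 + (½)*(-25 + 2)/2 = -3 + (½)*(½)*(-23) = -3 - 23/4 = -35/4)
P = -35/4 ≈ -8.7500
P + 75*(-147) = -35/4 + 75*(-147) = -35/4 - 11025 = -44135/4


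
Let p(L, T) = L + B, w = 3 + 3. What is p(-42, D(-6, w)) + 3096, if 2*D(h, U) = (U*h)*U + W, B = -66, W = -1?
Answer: 2988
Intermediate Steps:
w = 6
D(h, U) = -1/2 + h*U**2/2 (D(h, U) = ((U*h)*U - 1)/2 = (h*U**2 - 1)/2 = (-1 + h*U**2)/2 = -1/2 + h*U**2/2)
p(L, T) = -66 + L (p(L, T) = L - 66 = -66 + L)
p(-42, D(-6, w)) + 3096 = (-66 - 42) + 3096 = -108 + 3096 = 2988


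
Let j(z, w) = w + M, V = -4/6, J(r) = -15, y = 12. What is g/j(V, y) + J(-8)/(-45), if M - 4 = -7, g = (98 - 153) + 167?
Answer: 115/9 ≈ 12.778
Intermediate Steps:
g = 112 (g = -55 + 167 = 112)
M = -3 (M = 4 - 7 = -3)
V = -2/3 (V = -4*1/6 = -2/3 ≈ -0.66667)
j(z, w) = -3 + w (j(z, w) = w - 3 = -3 + w)
g/j(V, y) + J(-8)/(-45) = 112/(-3 + 12) - 15/(-45) = 112/9 - 15*(-1/45) = 112*(1/9) + 1/3 = 112/9 + 1/3 = 115/9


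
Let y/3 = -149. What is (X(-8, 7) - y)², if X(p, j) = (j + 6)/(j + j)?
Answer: 39325441/196 ≈ 2.0064e+5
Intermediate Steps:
X(p, j) = (6 + j)/(2*j) (X(p, j) = (6 + j)/((2*j)) = (6 + j)*(1/(2*j)) = (6 + j)/(2*j))
y = -447 (y = 3*(-149) = -447)
(X(-8, 7) - y)² = ((½)*(6 + 7)/7 - 1*(-447))² = ((½)*(⅐)*13 + 447)² = (13/14 + 447)² = (6271/14)² = 39325441/196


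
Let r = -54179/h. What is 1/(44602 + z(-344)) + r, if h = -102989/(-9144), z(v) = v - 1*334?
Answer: -21760510670035/4523688836 ≈ -4810.3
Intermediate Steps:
z(v) = -334 + v (z(v) = v - 334 = -334 + v)
h = 102989/9144 (h = -102989*(-1/9144) = 102989/9144 ≈ 11.263)
r = -495412776/102989 (r = -54179/102989/9144 = -54179*9144/102989 = -495412776/102989 ≈ -4810.3)
1/(44602 + z(-344)) + r = 1/(44602 + (-334 - 344)) - 495412776/102989 = 1/(44602 - 678) - 495412776/102989 = 1/43924 - 495412776/102989 = -21760510670035/4523688836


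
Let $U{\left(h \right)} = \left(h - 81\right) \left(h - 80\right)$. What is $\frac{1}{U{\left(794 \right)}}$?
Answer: $\frac{1}{509082} \approx 1.9643 \cdot 10^{-6}$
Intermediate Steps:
$U{\left(h \right)} = \left(-81 + h\right) \left(-80 + h\right)$
$\frac{1}{U{\left(794 \right)}} = \frac{1}{6480 + 794^{2} - 127834} = \frac{1}{6480 + 630436 - 127834} = \frac{1}{509082}$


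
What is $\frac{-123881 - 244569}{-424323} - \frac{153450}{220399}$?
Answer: $\frac{16093647200}{93520364877} \approx 0.17209$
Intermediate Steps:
$\frac{-123881 - 244569}{-424323} - \frac{153450}{220399} = \left(-368450\right) \left(- \frac{1}{424323}\right) - \frac{153450}{220399} = \frac{368450}{424323} - \frac{153450}{220399} = \frac{16093647200}{93520364877}$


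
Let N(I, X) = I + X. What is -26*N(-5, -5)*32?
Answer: 8320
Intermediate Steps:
-26*N(-5, -5)*32 = -26*(-5 - 5)*32 = -26*(-10)*32 = 260*32 = 8320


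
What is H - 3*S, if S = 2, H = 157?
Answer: 151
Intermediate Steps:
H - 3*S = 157 - 3*2 = 157 - 6 = 151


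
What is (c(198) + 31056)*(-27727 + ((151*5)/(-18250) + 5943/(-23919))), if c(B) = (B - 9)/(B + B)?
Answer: -31503505008568533/36584680 ≈ -8.6111e+8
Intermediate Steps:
c(B) = (-9 + B)/(2*B) (c(B) = (-9 + B)/((2*B)) = (-9 + B)*(1/(2*B)) = (-9 + B)/(2*B))
(c(198) + 31056)*(-27727 + ((151*5)/(-18250) + 5943/(-23919))) = ((1/2)*(-9 + 198)/198 + 31056)*(-27727 + ((151*5)/(-18250) + 5943/(-23919))) = ((1/2)*(1/198)*189 + 31056)*(-27727 + (755*(-1/18250) + 5943*(-1/23919))) = (21/44 + 31056)*(-27727 + (-151/3650 - 283/1139)) = 1366485*(-27727 - 1204939/4157350)/44 = (1366485/44)*(-115272048389/4157350) = -31503505008568533/36584680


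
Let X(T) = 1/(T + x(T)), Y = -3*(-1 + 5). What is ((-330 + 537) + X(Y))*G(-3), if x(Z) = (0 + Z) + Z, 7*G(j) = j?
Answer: -7451/84 ≈ -88.702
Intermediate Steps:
G(j) = j/7
x(Z) = 2*Z (x(Z) = Z + Z = 2*Z)
Y = -12 (Y = -3*4 = -12)
X(T) = 1/(3*T) (X(T) = 1/(T + 2*T) = 1/(3*T))
((-330 + 537) + X(Y))*G(-3) = ((-330 + 537) + (⅓)/(-12))*((⅐)*(-3)) = (207 + (⅓)*(-1/12))*(-3/7) = (207 - 1/36)*(-3/7) = (7451/36)*(-3/7) = -7451/84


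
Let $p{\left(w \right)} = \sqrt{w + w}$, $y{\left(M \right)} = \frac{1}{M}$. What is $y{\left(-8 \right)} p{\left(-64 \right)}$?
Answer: $- i \sqrt{2} \approx - 1.4142 i$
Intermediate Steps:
$p{\left(w \right)} = \sqrt{2} \sqrt{w}$ ($p{\left(w \right)} = \sqrt{2 w} = \sqrt{2} \sqrt{w}$)
$y{\left(-8 \right)} p{\left(-64 \right)} = \frac{\sqrt{2} \sqrt{-64}}{-8} = - \frac{\sqrt{2} \cdot 8 i}{8} = - \frac{8 i \sqrt{2}}{8} = - i \sqrt{2}$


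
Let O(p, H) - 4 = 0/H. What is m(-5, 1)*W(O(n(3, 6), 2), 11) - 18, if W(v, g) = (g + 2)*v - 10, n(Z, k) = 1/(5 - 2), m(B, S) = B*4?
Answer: -858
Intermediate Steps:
m(B, S) = 4*B
n(Z, k) = ⅓ (n(Z, k) = 1/3 = ⅓)
O(p, H) = 4 (O(p, H) = 4 + 0/H = 4 + 0 = 4)
W(v, g) = -10 + v*(2 + g) (W(v, g) = (2 + g)*v - 10 = v*(2 + g) - 10 = -10 + v*(2 + g))
m(-5, 1)*W(O(n(3, 6), 2), 11) - 18 = (4*(-5))*(-10 + 2*4 + 11*4) - 18 = -20*(-10 + 8 + 44) - 18 = -20*42 - 18 = -840 - 18 = -858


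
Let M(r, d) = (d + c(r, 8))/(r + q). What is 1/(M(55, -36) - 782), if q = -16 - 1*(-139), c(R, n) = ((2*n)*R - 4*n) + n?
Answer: -89/69188 ≈ -0.0012864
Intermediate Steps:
c(R, n) = -3*n + 2*R*n (c(R, n) = (2*R*n - 4*n) + n = (-4*n + 2*R*n) + n = -3*n + 2*R*n)
q = 123 (q = -16 + 139 = 123)
M(r, d) = (-24 + d + 16*r)/(123 + r) (M(r, d) = (d + 8*(-3 + 2*r))/(r + 123) = (d + (-24 + 16*r))/(123 + r) = (-24 + d + 16*r)/(123 + r))
1/(M(55, -36) - 782) = 1/((-24 - 36 + 16*55)/(123 + 55) - 782) = 1/((-24 - 36 + 880)/178 - 782) = 1/((1/178)*820 - 782) = 1/(410/89 - 782) = 1/(-69188/89) = -89/69188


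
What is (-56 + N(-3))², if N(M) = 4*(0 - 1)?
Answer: 3600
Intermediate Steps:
N(M) = -4 (N(M) = 4*(-1) = -4)
(-56 + N(-3))² = (-56 - 4)² = (-60)² = 3600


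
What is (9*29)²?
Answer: 68121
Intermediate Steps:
(9*29)² = 261² = 68121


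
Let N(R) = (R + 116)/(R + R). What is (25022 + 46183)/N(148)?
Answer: 878195/11 ≈ 79836.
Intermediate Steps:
N(R) = (116 + R)/(2*R) (N(R) = (116 + R)/((2*R)) = (116 + R)*(1/(2*R)) = (116 + R)/(2*R))
(25022 + 46183)/N(148) = (25022 + 46183)/(((½)*(116 + 148)/148)) = 71205/(((½)*(1/148)*264)) = 71205/(33/37) = 71205*(37/33) = 878195/11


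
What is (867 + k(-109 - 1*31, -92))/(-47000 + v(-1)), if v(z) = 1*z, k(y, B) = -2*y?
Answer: -1147/47001 ≈ -0.024404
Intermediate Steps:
v(z) = z
(867 + k(-109 - 1*31, -92))/(-47000 + v(-1)) = (867 - 2*(-109 - 1*31))/(-47000 - 1) = (867 - 2*(-109 - 31))/(-47001) = (867 - 2*(-140))*(-1/47001) = (867 + 280)*(-1/47001) = 1147*(-1/47001) = -1147/47001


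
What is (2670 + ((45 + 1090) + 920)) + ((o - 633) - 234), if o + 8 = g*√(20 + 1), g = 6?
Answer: 3850 + 6*√21 ≈ 3877.5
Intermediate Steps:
o = -8 + 6*√21 (o = -8 + 6*√(20 + 1) = -8 + 6*√21 ≈ 19.495)
(2670 + ((45 + 1090) + 920)) + ((o - 633) - 234) = (2670 + ((45 + 1090) + 920)) + (((-8 + 6*√21) - 633) - 234) = (2670 + (1135 + 920)) + ((-641 + 6*√21) - 234) = (2670 + 2055) + (-875 + 6*√21) = 4725 + (-875 + 6*√21) = 3850 + 6*√21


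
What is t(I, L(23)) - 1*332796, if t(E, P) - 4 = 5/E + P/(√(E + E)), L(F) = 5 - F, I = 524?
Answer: -174383003/524 - 9*√262/262 ≈ -3.3279e+5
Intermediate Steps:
t(E, P) = 4 + 5/E + P*√2/(2*√E) (t(E, P) = 4 + (5/E + P/(√(E + E))) = 4 + (5/E + P/(√(2*E))) = 4 + (5/E + P/((√2*√E))) = 4 + (5/E + P*(√2/(2*√E))) = 4 + (5/E + P*√2/(2*√E)) = 4 + 5/E + P*√2/(2*√E))
t(I, L(23)) - 1*332796 = (4 + 5/524 + (5 - 1*23)*√2/(2*√524)) - 1*332796 = (4 + 5*(1/524) + (5 - 23)*√2*(√131/262)/2) - 332796 = (4 + 5/524 + (½)*(-18)*√2*(√131/262)) - 332796 = (4 + 5/524 - 9*√262/262) - 332796 = (2101/524 - 9*√262/262) - 332796 = -174383003/524 - 9*√262/262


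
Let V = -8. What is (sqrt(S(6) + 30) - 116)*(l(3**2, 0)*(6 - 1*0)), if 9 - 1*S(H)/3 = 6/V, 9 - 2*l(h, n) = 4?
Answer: -1740 + 15*sqrt(237)/2 ≈ -1624.5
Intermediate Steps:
l(h, n) = 5/2 (l(h, n) = 9/2 - 1/2*4 = 9/2 - 2 = 5/2)
S(H) = 117/4 (S(H) = 27 - 18/(-8) = 27 - 18*(-1)/8 = 27 - 3*(-3/4) = 27 + 9/4 = 117/4)
(sqrt(S(6) + 30) - 116)*(l(3**2, 0)*(6 - 1*0)) = (sqrt(117/4 + 30) - 116)*(5*(6 - 1*0)/2) = (sqrt(237/4) - 116)*(5*(6 + 0)/2) = (sqrt(237)/2 - 116)*((5/2)*6) = (-116 + sqrt(237)/2)*15 = -1740 + 15*sqrt(237)/2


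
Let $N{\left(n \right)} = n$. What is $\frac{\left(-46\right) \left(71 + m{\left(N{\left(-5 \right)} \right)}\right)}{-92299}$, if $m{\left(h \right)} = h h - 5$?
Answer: $\frac{182}{4013} \approx 0.045353$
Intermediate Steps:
$m{\left(h \right)} = -5 + h^{2}$ ($m{\left(h \right)} = h^{2} - 5 = -5 + h^{2}$)
$\frac{\left(-46\right) \left(71 + m{\left(N{\left(-5 \right)} \right)}\right)}{-92299} = \frac{\left(-46\right) \left(71 - \left(5 - \left(-5\right)^{2}\right)\right)}{-92299} = - 46 \left(71 + \left(-5 + 25\right)\right) \left(- \frac{1}{92299}\right) = - 46 \left(71 + 20\right) \left(- \frac{1}{92299}\right) = \left(-46\right) 91 \left(- \frac{1}{92299}\right) = \left(-4186\right) \left(- \frac{1}{92299}\right) = \frac{182}{4013}$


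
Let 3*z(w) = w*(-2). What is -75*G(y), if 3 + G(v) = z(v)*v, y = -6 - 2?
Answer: 3425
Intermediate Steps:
z(w) = -2*w/3 (z(w) = (w*(-2))/3 = (-2*w)/3 = -2*w/3)
y = -8
G(v) = -3 - 2*v**2/3 (G(v) = -3 + (-2*v/3)*v = -3 - 2*v**2/3)
-75*G(y) = -75*(-3 - 2/3*(-8)**2) = -75*(-3 - 2/3*64) = -75*(-3 - 128/3) = -75*(-137/3) = 3425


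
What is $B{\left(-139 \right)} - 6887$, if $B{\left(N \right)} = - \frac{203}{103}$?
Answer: $- \frac{709564}{103} \approx -6889.0$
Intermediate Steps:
$B{\left(N \right)} = - \frac{203}{103}$ ($B{\left(N \right)} = \left(-203\right) \frac{1}{103} = - \frac{203}{103}$)
$B{\left(-139 \right)} - 6887 = - \frac{203}{103} - 6887 = - \frac{709564}{103}$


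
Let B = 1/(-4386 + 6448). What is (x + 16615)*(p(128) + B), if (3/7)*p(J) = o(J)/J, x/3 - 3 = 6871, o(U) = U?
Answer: 537590569/6186 ≈ 86904.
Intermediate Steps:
x = 20622 (x = 9 + 3*6871 = 9 + 20613 = 20622)
p(J) = 7/3 (p(J) = 7*(J/J)/3 = (7/3)*1 = 7/3)
B = 1/2062 ≈ 0.00048497
(x + 16615)*(p(128) + B) = (20622 + 16615)*(7/3 + 1/2062) = 37237*(14437/6186) = 537590569/6186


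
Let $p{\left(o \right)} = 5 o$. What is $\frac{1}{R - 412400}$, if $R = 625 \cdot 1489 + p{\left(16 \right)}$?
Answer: $\frac{1}{518305} \approx 1.9294 \cdot 10^{-6}$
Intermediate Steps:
$R = 930705$ ($R = 625 \cdot 1489 + 5 \cdot 16 = 930625 + 80 = 930705$)
$\frac{1}{R - 412400} = \frac{1}{930705 - 412400} = \frac{1}{518305}$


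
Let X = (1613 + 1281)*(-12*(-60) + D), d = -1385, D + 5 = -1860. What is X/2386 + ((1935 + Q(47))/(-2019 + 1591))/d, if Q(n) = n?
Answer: -491062215587/353593270 ≈ -1388.8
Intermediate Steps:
D = -1865 (D = -5 - 1860 = -1865)
X = -3313630 (X = (1613 + 1281)*(-12*(-60) - 1865) = 2894*(720 - 1865) = 2894*(-1145) = -3313630)
X/2386 + ((1935 + Q(47))/(-2019 + 1591))/d = -3313630/2386 + ((1935 + 47)/(-2019 + 1591))/(-1385) = -3313630*1/2386 + (1982/(-428))*(-1/1385) = -1656815/1193 + (1982*(-1/428))*(-1/1385) = -1656815/1193 - 991/214*(-1/1385) = -1656815/1193 + 991/296390 = -491062215587/353593270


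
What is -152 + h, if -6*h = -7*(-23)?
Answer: -1073/6 ≈ -178.83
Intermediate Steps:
h = -161/6 (h = -(-7)*(-23)/6 = -⅙*161 = -161/6 ≈ -26.833)
-152 + h = -152 - 161/6 = -1073/6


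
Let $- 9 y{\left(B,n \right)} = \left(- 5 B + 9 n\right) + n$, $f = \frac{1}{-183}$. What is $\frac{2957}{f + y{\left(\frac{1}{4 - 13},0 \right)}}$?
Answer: $- \frac{14610537}{332} \approx -44008.0$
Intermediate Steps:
$f = - \frac{1}{183} \approx -0.0054645$
$y{\left(B,n \right)} = - \frac{10 n}{9} + \frac{5 B}{9}$ ($y{\left(B,n \right)} = - \frac{\left(- 5 B + 9 n\right) + n}{9} = - \frac{- 5 B + 10 n}{9} = - \frac{10 n}{9} + \frac{5 B}{9}$)
$\frac{2957}{f + y{\left(\frac{1}{4 - 13},0 \right)}} = \frac{2957}{- \frac{1}{183} + \left(\left(- \frac{10}{9}\right) 0 + \frac{5}{9 \left(4 - 13\right)}\right)} = \frac{2957}{- \frac{1}{183} + \left(0 + \frac{5}{9 \left(-9\right)}\right)} = \frac{2957}{- \frac{1}{183} + \left(0 + \frac{5}{9} \left(- \frac{1}{9}\right)\right)} = \frac{2957}{- \frac{1}{183} + \left(0 - \frac{5}{81}\right)} = \frac{2957}{- \frac{1}{183} - \frac{5}{81}} = \frac{2957}{- \frac{332}{4941}} = 2957 \left(- \frac{4941}{332}\right) = - \frac{14610537}{332}$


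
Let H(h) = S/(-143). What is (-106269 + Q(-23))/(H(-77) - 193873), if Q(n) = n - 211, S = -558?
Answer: 15229929/27723281 ≈ 0.54936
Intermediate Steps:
H(h) = 558/143 (H(h) = -558/(-143) = -558*(-1/143) = 558/143)
Q(n) = -211 + n
(-106269 + Q(-23))/(H(-77) - 193873) = (-106269 + (-211 - 23))/(558/143 - 193873) = (-106269 - 234)/(-27723281/143) = -106503*(-143/27723281) = 15229929/27723281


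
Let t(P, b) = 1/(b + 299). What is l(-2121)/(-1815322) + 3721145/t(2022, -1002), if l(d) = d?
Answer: -4748818697731949/1815322 ≈ -2.6160e+9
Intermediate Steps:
t(P, b) = 1/(299 + b)
l(-2121)/(-1815322) + 3721145/t(2022, -1002) = -2121/(-1815322) + 3721145/(1/(299 - 1002)) = -2121*(-1/1815322) + 3721145/(1/(-703)) = 2121/1815322 + 3721145/(-1/703) = 2121/1815322 + 3721145*(-703) = 2121/1815322 - 2615964935 = -4748818697731949/1815322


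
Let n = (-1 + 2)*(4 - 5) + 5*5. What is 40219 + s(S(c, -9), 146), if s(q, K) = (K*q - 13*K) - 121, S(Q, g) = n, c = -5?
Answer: 41704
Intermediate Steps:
n = 24 (n = 1*(-1) + 25 = -1 + 25 = 24)
S(Q, g) = 24
s(q, K) = -121 - 13*K + K*q (s(q, K) = (-13*K + K*q) - 121 = -121 - 13*K + K*q)
40219 + s(S(c, -9), 146) = 40219 + (-121 - 13*146 + 146*24) = 40219 + (-121 - 1898 + 3504) = 40219 + 1485 = 41704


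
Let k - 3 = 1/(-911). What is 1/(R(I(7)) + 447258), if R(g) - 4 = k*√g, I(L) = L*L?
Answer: 911/407474806 ≈ 2.2357e-6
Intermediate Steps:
I(L) = L²
k = 2732/911 (k = 3 + 1/(-911) = 3 - 1/911 = 2732/911 ≈ 2.9989)
R(g) = 4 + 2732*√g/911
1/(R(I(7)) + 447258) = 1/((4 + 2732*√(7²)/911) + 447258) = 1/((4 + 2732*√49/911) + 447258) = 1/((4 + (2732/911)*7) + 447258) = 1/((4 + 19124/911) + 447258) = 1/(22768/911 + 447258) = 1/(407474806/911) = 911/407474806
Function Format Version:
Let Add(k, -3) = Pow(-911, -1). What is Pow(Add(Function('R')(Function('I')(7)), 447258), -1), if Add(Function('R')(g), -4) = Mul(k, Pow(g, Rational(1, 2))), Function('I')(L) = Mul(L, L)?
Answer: Rational(911, 407474806) ≈ 2.2357e-6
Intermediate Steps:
Function('I')(L) = Pow(L, 2)
k = Rational(2732, 911) (k = Add(3, Pow(-911, -1)) = Add(3, Rational(-1, 911)) = Rational(2732, 911) ≈ 2.9989)
Function('R')(g) = Add(4, Mul(Rational(2732, 911), Pow(g, Rational(1, 2))))
Pow(Add(Function('R')(Function('I')(7)), 447258), -1) = Pow(Add(Add(4, Mul(Rational(2732, 911), Pow(Pow(7, 2), Rational(1, 2)))), 447258), -1) = Pow(Add(Add(4, Mul(Rational(2732, 911), Pow(49, Rational(1, 2)))), 447258), -1) = Pow(Add(Add(4, Mul(Rational(2732, 911), 7)), 447258), -1) = Pow(Add(Add(4, Rational(19124, 911)), 447258), -1) = Pow(Add(Rational(22768, 911), 447258), -1) = Pow(Rational(407474806, 911), -1) = Rational(911, 407474806)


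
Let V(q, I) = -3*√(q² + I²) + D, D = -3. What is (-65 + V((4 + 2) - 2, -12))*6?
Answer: -408 - 72*√10 ≈ -635.68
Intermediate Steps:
V(q, I) = -3 - 3*√(I² + q²) (V(q, I) = -3*√(q² + I²) - 3 = -3*√(I² + q²) - 3 = -3 - 3*√(I² + q²))
(-65 + V((4 + 2) - 2, -12))*6 = (-65 + (-3 - 3*√((-12)² + ((4 + 2) - 2)²)))*6 = (-65 + (-3 - 3*√(144 + (6 - 2)²)))*6 = (-65 + (-3 - 3*√(144 + 4²)))*6 = (-65 + (-3 - 3*√(144 + 16)))*6 = (-65 + (-3 - 12*√10))*6 = (-68 - 12*√10)*6 = -408 - 72*√10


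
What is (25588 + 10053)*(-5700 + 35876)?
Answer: 1075502816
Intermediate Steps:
(25588 + 10053)*(-5700 + 35876) = 35641*30176 = 1075502816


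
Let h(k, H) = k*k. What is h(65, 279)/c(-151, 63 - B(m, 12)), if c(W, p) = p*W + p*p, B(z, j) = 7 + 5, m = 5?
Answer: -169/204 ≈ -0.82843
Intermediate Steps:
h(k, H) = k²
B(z, j) = 12
c(W, p) = p² + W*p (c(W, p) = W*p + p² = p² + W*p)
h(65, 279)/c(-151, 63 - B(m, 12)) = 65²/(((63 - 1*12)*(-151 + (63 - 1*12)))) = 4225/(((63 - 12)*(-151 + (63 - 12)))) = 4225/((51*(-151 + 51))) = 4225/((51*(-100))) = 4225/(-5100) = 4225*(-1/5100) = -169/204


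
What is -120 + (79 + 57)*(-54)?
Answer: -7464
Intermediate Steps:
-120 + (79 + 57)*(-54) = -120 + 136*(-54) = -120 - 7344 = -7464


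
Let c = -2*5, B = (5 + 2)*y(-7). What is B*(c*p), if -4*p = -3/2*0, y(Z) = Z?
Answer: 0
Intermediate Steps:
p = 0 (p = -(-3/2)*0/4 = -(-3*½)*0/4 = -(-3)*0/8 = -¼*0 = 0)
B = -49 (B = (5 + 2)*(-7) = 7*(-7) = -49)
c = -10
B*(c*p) = -(-490)*0 = -49*0 = 0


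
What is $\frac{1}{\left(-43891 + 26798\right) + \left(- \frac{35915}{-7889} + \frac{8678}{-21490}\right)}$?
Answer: $- \frac{12109615}{206939409723} \approx -5.8518 \cdot 10^{-5}$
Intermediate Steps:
$\frac{1}{\left(-43891 + 26798\right) + \left(- \frac{35915}{-7889} + \frac{8678}{-21490}\right)} = \frac{1}{-17093 + \left(\left(-35915\right) \left(- \frac{1}{7889}\right) + 8678 \left(- \frac{1}{21490}\right)\right)} = \frac{1}{-17093 + \left(\frac{35915}{7889} - \frac{4339}{10745}\right)} = \frac{1}{-17093 + \frac{50239472}{12109615}} = \frac{1}{- \frac{206939409723}{12109615}} = - \frac{12109615}{206939409723}$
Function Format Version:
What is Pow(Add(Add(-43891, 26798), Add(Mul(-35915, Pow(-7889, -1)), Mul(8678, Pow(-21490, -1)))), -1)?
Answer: Rational(-12109615, 206939409723) ≈ -5.8518e-5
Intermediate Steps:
Pow(Add(Add(-43891, 26798), Add(Mul(-35915, Pow(-7889, -1)), Mul(8678, Pow(-21490, -1)))), -1) = Pow(Add(-17093, Add(Mul(-35915, Rational(-1, 7889)), Mul(8678, Rational(-1, 21490)))), -1) = Pow(Add(-17093, Add(Rational(35915, 7889), Rational(-4339, 10745))), -1) = Pow(Add(-17093, Rational(50239472, 12109615)), -1) = Pow(Rational(-206939409723, 12109615), -1) = Rational(-12109615, 206939409723)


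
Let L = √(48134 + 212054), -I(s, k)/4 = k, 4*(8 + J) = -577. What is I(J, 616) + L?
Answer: -2464 + 2*√65047 ≈ -1953.9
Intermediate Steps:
J = -609/4 (J = -8 + (¼)*(-577) = -8 - 577/4 = -609/4 ≈ -152.25)
I(s, k) = -4*k
L = 2*√65047 (L = √260188 = 2*√65047 ≈ 510.09)
I(J, 616) + L = -4*616 + 2*√65047 = -2464 + 2*√65047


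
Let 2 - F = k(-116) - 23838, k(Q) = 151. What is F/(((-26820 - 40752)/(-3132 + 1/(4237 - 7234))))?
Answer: 222359285845/202513284 ≈ 1098.0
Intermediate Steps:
F = 23689 (F = 2 - (151 - 23838) = 2 - 1*(-23687) = 2 + 23687 = 23689)
F/(((-26820 - 40752)/(-3132 + 1/(4237 - 7234)))) = 23689/(((-26820 - 40752)/(-3132 + 1/(4237 - 7234)))) = 23689/((-67572/(-3132 + 1/(-2997)))) = 23689/((-67572/(-3132 - 1/2997))) = 23689/((-67572/(-9386605/2997))) = 23689/((-67572*(-2997/9386605))) = 23689/(202513284/9386605) = 23689*(9386605/202513284) = 222359285845/202513284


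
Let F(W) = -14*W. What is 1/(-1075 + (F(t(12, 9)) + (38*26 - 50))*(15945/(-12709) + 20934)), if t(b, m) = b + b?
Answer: 12709/160138962947 ≈ 7.9362e-8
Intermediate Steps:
t(b, m) = 2*b
1/(-1075 + (F(t(12, 9)) + (38*26 - 50))*(15945/(-12709) + 20934)) = 1/(-1075 + (-28*12 + (38*26 - 50))*(15945/(-12709) + 20934)) = 1/(-1075 + (-14*24 + (988 - 50))*(15945*(-1/12709) + 20934)) = 1/(-1075 + (-336 + 938)*(-15945/12709 + 20934)) = 1/(-1075 + 602*(266034261/12709)) = 1/(-1075 + 160152625122/12709) = 1/(160138962947/12709) = 12709/160138962947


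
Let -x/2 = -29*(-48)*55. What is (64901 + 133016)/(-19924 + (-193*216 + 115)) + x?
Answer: -9416618557/61497 ≈ -1.5312e+5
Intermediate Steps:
x = -153120 (x = -2*(-29*(-48))*55 = -2784*55 = -2*76560 = -153120)
(64901 + 133016)/(-19924 + (-193*216 + 115)) + x = (64901 + 133016)/(-19924 + (-193*216 + 115)) - 153120 = 197917/(-19924 + (-41688 + 115)) - 153120 = 197917/(-19924 - 41573) - 153120 = 197917/(-61497) - 153120 = 197917*(-1/61497) - 153120 = -197917/61497 - 153120 = -9416618557/61497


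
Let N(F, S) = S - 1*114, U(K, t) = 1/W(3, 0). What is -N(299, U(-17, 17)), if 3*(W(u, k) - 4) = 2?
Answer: 1593/14 ≈ 113.79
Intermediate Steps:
W(u, k) = 14/3 (W(u, k) = 4 + (⅓)*2 = 4 + ⅔ = 14/3)
U(K, t) = 3/14 (U(K, t) = 1/(14/3) = 3/14)
N(F, S) = -114 + S (N(F, S) = S - 114 = -114 + S)
-N(299, U(-17, 17)) = -(-114 + 3/14) = -1*(-1593/14) = 1593/14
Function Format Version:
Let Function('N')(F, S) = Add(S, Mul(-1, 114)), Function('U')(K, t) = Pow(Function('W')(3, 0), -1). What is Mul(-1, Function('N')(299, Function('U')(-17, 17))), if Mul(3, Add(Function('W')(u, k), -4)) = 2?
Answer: Rational(1593, 14) ≈ 113.79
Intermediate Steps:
Function('W')(u, k) = Rational(14, 3) (Function('W')(u, k) = Add(4, Mul(Rational(1, 3), 2)) = Add(4, Rational(2, 3)) = Rational(14, 3))
Function('U')(K, t) = Rational(3, 14) (Function('U')(K, t) = Pow(Rational(14, 3), -1) = Rational(3, 14))
Function('N')(F, S) = Add(-114, S) (Function('N')(F, S) = Add(S, -114) = Add(-114, S))
Mul(-1, Function('N')(299, Function('U')(-17, 17))) = Mul(-1, Add(-114, Rational(3, 14))) = Mul(-1, Rational(-1593, 14)) = Rational(1593, 14)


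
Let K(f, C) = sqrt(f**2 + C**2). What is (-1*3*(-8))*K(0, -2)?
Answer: 48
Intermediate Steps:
K(f, C) = sqrt(C**2 + f**2)
(-1*3*(-8))*K(0, -2) = (-1*3*(-8))*sqrt((-2)**2 + 0**2) = (-3*(-8))*sqrt(4 + 0) = 24*sqrt(4) = 24*2 = 48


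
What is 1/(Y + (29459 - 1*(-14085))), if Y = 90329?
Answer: 1/133873 ≈ 7.4698e-6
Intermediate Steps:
1/(Y + (29459 - 1*(-14085))) = 1/(90329 + (29459 - 1*(-14085))) = 1/(90329 + (29459 + 14085)) = 1/(90329 + 43544) = 1/133873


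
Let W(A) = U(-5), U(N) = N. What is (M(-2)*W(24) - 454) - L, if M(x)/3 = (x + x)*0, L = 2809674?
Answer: -2810128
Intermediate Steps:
W(A) = -5
M(x) = 0 (M(x) = 3*((x + x)*0) = 3*((2*x)*0) = 3*0 = 0)
(M(-2)*W(24) - 454) - L = (0*(-5) - 454) - 1*2809674 = (0 - 454) - 2809674 = -454 - 2809674 = -2810128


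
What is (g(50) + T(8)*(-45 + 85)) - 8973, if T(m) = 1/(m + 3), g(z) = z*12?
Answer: -92063/11 ≈ -8369.4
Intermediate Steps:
g(z) = 12*z
T(m) = 1/(3 + m)
(g(50) + T(8)*(-45 + 85)) - 8973 = (12*50 + (-45 + 85)/(3 + 8)) - 8973 = (600 + 40/11) - 8973 = 6640/11 - 8973 = -92063/11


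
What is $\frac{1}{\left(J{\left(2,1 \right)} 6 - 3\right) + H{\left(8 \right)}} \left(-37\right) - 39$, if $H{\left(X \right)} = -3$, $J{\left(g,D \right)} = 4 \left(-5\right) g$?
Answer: $- \frac{9557}{246} \approx -38.85$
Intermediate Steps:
$J{\left(g,D \right)} = - 20 g$
$\frac{1}{\left(J{\left(2,1 \right)} 6 - 3\right) + H{\left(8 \right)}} \left(-37\right) - 39 = \frac{1}{\left(\left(-20\right) 2 \cdot 6 - 3\right) - 3} \left(-37\right) - 39 = \frac{1}{\left(\left(-40\right) 6 - 3\right) - 3} \left(-37\right) - 39 = \frac{1}{\left(-240 - 3\right) - 3} \left(-37\right) - 39 = \frac{1}{-243 - 3} \left(-37\right) - 39 = \frac{1}{-246} \left(-37\right) - 39 = \left(- \frac{1}{246}\right) \left(-37\right) - 39 = \frac{37}{246} - 39 = - \frac{9557}{246}$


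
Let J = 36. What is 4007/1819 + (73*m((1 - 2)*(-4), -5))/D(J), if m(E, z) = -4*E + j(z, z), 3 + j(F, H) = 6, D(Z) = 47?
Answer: -1537902/85493 ≈ -17.989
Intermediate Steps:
j(F, H) = 3 (j(F, H) = -3 + 6 = 3)
m(E, z) = 3 - 4*E (m(E, z) = -4*E + 3 = 3 - 4*E)
4007/1819 + (73*m((1 - 2)*(-4), -5))/D(J) = 4007/1819 + (73*(3 - 4*(1 - 2)*(-4)))/47 = 4007*(1/1819) + (73*(3 - (-4)*(-4)))*(1/47) = 4007/1819 + (73*(3 - 4*4))*(1/47) = 4007/1819 + (73*(3 - 16))*(1/47) = 4007/1819 + (73*(-13))*(1/47) = 4007/1819 - 949*1/47 = 4007/1819 - 949/47 = -1537902/85493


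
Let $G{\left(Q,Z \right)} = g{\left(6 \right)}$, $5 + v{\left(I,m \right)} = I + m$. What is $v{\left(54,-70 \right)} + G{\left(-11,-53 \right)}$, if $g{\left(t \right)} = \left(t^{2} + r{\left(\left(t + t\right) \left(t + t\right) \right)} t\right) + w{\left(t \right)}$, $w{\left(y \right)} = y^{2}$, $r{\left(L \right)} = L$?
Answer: $915$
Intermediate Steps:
$v{\left(I,m \right)} = -5 + I + m$ ($v{\left(I,m \right)} = -5 + \left(I + m\right) = -5 + I + m$)
$g{\left(t \right)} = 2 t^{2} + 4 t^{3}$ ($g{\left(t \right)} = \left(t^{2} + \left(t + t\right) \left(t + t\right) t\right) + t^{2} = \left(t^{2} + 2 t 2 t t\right) + t^{2} = \left(t^{2} + 4 t^{2} t\right) + t^{2} = \left(t^{2} + 4 t^{3}\right) + t^{2} = 2 t^{2} + 4 t^{3}$)
$G{\left(Q,Z \right)} = 936$ ($G{\left(Q,Z \right)} = 6^{2} \left(2 + 4 \cdot 6\right) = 36 \left(2 + 24\right) = 36 \cdot 26 = 936$)
$v{\left(54,-70 \right)} + G{\left(-11,-53 \right)} = \left(-5 + 54 - 70\right) + 936 = -21 + 936 = 915$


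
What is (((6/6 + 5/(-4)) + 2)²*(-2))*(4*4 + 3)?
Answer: -931/8 ≈ -116.38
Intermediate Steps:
(((6/6 + 5/(-4)) + 2)²*(-2))*(4*4 + 3) = (((6*(⅙) + 5*(-¼)) + 2)²*(-2))*(16 + 3) = (((1 - 5/4) + 2)²*(-2))*19 = ((-¼ + 2)²*(-2))*19 = ((7/4)²*(-2))*19 = ((49/16)*(-2))*19 = -49/8*19 = -931/8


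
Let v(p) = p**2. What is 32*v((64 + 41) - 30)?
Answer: 180000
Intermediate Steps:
32*v((64 + 41) - 30) = 32*((64 + 41) - 30)**2 = 32*(105 - 30)**2 = 32*75**2 = 32*5625 = 180000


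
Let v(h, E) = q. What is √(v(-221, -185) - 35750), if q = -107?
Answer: I*√35857 ≈ 189.36*I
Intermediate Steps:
v(h, E) = -107
√(v(-221, -185) - 35750) = √(-107 - 35750) = √(-35857) = I*√35857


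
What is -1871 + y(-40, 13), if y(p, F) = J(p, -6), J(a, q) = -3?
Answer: -1874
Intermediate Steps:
y(p, F) = -3
-1871 + y(-40, 13) = -1871 - 3 = -1874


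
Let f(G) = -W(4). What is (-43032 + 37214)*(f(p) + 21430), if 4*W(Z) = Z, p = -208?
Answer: -124673922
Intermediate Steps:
W(Z) = Z/4
f(G) = -1 (f(G) = -4/4 = -1*1 = -1)
(-43032 + 37214)*(f(p) + 21430) = (-43032 + 37214)*(-1 + 21430) = -5818*21429 = -124673922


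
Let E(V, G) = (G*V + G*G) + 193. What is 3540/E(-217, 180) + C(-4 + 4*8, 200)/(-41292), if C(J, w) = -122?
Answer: -72692353/133517682 ≈ -0.54444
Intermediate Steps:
E(V, G) = 193 + G² + G*V (E(V, G) = (G*V + G²) + 193 = (G² + G*V) + 193 = 193 + G² + G*V)
3540/E(-217, 180) + C(-4 + 4*8, 200)/(-41292) = 3540/(193 + 180² + 180*(-217)) - 122/(-41292) = 3540/(193 + 32400 - 39060) - 122*(-1/41292) = 3540/(-6467) + 61/20646 = 3540*(-1/6467) + 61/20646 = -3540/6467 + 61/20646 = -72692353/133517682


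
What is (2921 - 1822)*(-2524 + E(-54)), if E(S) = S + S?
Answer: -2892568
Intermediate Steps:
E(S) = 2*S
(2921 - 1822)*(-2524 + E(-54)) = (2921 - 1822)*(-2524 + 2*(-54)) = 1099*(-2524 - 108) = 1099*(-2632) = -2892568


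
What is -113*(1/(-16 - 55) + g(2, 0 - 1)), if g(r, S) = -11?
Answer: 88366/71 ≈ 1244.6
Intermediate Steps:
-113*(1/(-16 - 55) + g(2, 0 - 1)) = -113*(1/(-16 - 55) - 11) = -113*(1/(-71) - 11) = -113*(-1/71 - 11) = -113*(-782/71) = 88366/71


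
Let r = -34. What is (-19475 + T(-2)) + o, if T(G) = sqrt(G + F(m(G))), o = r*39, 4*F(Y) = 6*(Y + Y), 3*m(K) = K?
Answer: -20801 + 2*I ≈ -20801.0 + 2.0*I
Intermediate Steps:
m(K) = K/3
F(Y) = 3*Y (F(Y) = (6*(Y + Y))/4 = (6*(2*Y))/4 = (12*Y)/4 = 3*Y)
o = -1326 (o = -34*39 = -1326)
T(G) = sqrt(2)*sqrt(G) (T(G) = sqrt(G + 3*(G/3)) = sqrt(G + G) = sqrt(2*G) = sqrt(2)*sqrt(G))
(-19475 + T(-2)) + o = (-19475 + sqrt(2)*sqrt(-2)) - 1326 = (-19475 + sqrt(2)*(I*sqrt(2))) - 1326 = (-19475 + 2*I) - 1326 = -20801 + 2*I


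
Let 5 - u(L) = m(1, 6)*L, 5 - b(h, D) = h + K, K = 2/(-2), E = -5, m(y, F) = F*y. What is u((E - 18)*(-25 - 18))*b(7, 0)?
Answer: 5929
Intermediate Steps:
K = -1 (K = 2*(-½) = -1)
b(h, D) = 6 - h (b(h, D) = 5 - (h - 1) = 5 - (-1 + h) = 5 + (1 - h) = 6 - h)
u(L) = 5 - 6*L (u(L) = 5 - 6*1*L = 5 - 6*L)
u((E - 18)*(-25 - 18))*b(7, 0) = (5 - 6*(-5 - 18)*(-25 - 18))*(6 - 1*7) = (5 - (-138)*(-43))*(6 - 7) = (5 - 6*989)*(-1) = (5 - 5934)*(-1) = -5929*(-1) = 5929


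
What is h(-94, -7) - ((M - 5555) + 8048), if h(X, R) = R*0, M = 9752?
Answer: -12245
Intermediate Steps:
h(X, R) = 0
h(-94, -7) - ((M - 5555) + 8048) = 0 - ((9752 - 5555) + 8048) = 0 - (4197 + 8048) = 0 - 1*12245 = 0 - 12245 = -12245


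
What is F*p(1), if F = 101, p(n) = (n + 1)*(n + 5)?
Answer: 1212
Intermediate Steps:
p(n) = (1 + n)*(5 + n)
F*p(1) = 101*(5 + 1² + 6*1) = 101*(5 + 1 + 6) = 101*12 = 1212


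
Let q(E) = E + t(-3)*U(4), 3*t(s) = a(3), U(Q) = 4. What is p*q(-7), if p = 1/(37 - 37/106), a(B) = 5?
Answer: -106/11655 ≈ -0.0090948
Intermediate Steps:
p = 106/3885 (p = 1/(37 - 37*1/106) = 1/(37 - 37/106) = 1/(3885/106) = 106/3885 ≈ 0.027284)
t(s) = 5/3 (t(s) = (⅓)*5 = 5/3)
q(E) = 20/3 + E (q(E) = E + (5/3)*4 = E + 20/3 = 20/3 + E)
p*q(-7) = 106*(20/3 - 7)/3885 = (106/3885)*(-⅓) = -106/11655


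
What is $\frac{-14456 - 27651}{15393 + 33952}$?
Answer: $- \frac{42107}{49345} \approx -0.85332$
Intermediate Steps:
$\frac{-14456 - 27651}{15393 + 33952} = - \frac{42107}{49345}$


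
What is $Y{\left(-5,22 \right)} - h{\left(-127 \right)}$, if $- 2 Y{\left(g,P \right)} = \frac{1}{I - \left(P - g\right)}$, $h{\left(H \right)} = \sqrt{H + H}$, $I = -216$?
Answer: $\frac{1}{486} - i \sqrt{254} \approx 0.0020576 - 15.937 i$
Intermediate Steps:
$h{\left(H \right)} = \sqrt{2} \sqrt{H}$ ($h{\left(H \right)} = \sqrt{2 H} = \sqrt{2} \sqrt{H}$)
$Y{\left(g,P \right)} = - \frac{1}{2 \left(-216 + g - P\right)}$ ($Y{\left(g,P \right)} = - \frac{1}{2 \left(-216 - \left(P - g\right)\right)} = - \frac{1}{2 \left(-216 + g - P\right)}$)
$Y{\left(-5,22 \right)} - h{\left(-127 \right)} = \frac{1}{2 \left(216 + 22 - -5\right)} - \sqrt{2} \sqrt{-127} = \frac{1}{2 \left(216 + 22 + 5\right)} - \sqrt{2} i \sqrt{127} = \frac{1}{2 \cdot 243} - i \sqrt{254} = \frac{1}{2} \cdot \frac{1}{243} - i \sqrt{254} = \frac{1}{486} - i \sqrt{254}$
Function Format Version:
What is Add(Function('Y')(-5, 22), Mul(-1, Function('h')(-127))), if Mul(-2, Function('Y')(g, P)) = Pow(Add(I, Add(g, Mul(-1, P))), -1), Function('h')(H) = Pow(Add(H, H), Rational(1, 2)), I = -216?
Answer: Add(Rational(1, 486), Mul(-1, I, Pow(254, Rational(1, 2)))) ≈ Add(0.0020576, Mul(-15.937, I))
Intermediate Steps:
Function('h')(H) = Mul(Pow(2, Rational(1, 2)), Pow(H, Rational(1, 2))) (Function('h')(H) = Pow(Mul(2, H), Rational(1, 2)) = Mul(Pow(2, Rational(1, 2)), Pow(H, Rational(1, 2))))
Function('Y')(g, P) = Mul(Rational(-1, 2), Pow(Add(-216, g, Mul(-1, P)), -1)) (Function('Y')(g, P) = Mul(Rational(-1, 2), Pow(Add(-216, Add(g, Mul(-1, P))), -1)) = Mul(Rational(-1, 2), Pow(Add(-216, g, Mul(-1, P)), -1)))
Add(Function('Y')(-5, 22), Mul(-1, Function('h')(-127))) = Add(Mul(Rational(1, 2), Pow(Add(216, 22, Mul(-1, -5)), -1)), Mul(-1, Mul(Pow(2, Rational(1, 2)), Pow(-127, Rational(1, 2))))) = Add(Mul(Rational(1, 2), Pow(Add(216, 22, 5), -1)), Mul(-1, Mul(Pow(2, Rational(1, 2)), Mul(I, Pow(127, Rational(1, 2)))))) = Add(Mul(Rational(1, 2), Pow(243, -1)), Mul(-1, Mul(I, Pow(254, Rational(1, 2))))) = Add(Mul(Rational(1, 2), Rational(1, 243)), Mul(-1, I, Pow(254, Rational(1, 2)))) = Add(Rational(1, 486), Mul(-1, I, Pow(254, Rational(1, 2))))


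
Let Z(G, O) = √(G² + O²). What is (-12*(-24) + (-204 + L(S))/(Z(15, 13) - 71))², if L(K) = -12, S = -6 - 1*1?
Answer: 203605140672/2399401 + 64976256*√394/2399401 ≈ 85394.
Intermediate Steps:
S = -7 (S = -6 - 1 = -7)
(-12*(-24) + (-204 + L(S))/(Z(15, 13) - 71))² = (-12*(-24) + (-204 - 12)/(√(15² + 13²) - 71))² = (288 - 216/(√(225 + 169) - 71))² = (288 - 216/(√394 - 71))² = (288 - 216/(-71 + √394))²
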